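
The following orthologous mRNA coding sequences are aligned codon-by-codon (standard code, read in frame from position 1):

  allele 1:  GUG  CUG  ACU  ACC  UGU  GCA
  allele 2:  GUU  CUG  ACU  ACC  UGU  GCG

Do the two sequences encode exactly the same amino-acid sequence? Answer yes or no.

Codon 1: GUG Val / GUU Val — synonymous.
Codon 2: CUG Leu / CUG Leu — identical.
Codon 3: ACU Thr / ACU Thr — identical.
Codon 4: ACC Thr / ACC Thr — identical.
Codon 5: UGU Cys / UGU Cys — identical.
Codon 6: GCA Ala / GCG Ala — synonymous.
Nonsynonymous differences: 0 → same protein.

yes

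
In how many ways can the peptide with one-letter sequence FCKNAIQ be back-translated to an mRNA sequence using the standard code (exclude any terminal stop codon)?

Phe: 2 codons.
Cys: 2 codons.
Lys: 2 codons.
Asn: 2 codons.
Ala: 4 codons.
Ile: 3 codons.
Gln: 2 codons.
2 × 2 × 2 × 2 × 4 × 3 × 2 = 384.

384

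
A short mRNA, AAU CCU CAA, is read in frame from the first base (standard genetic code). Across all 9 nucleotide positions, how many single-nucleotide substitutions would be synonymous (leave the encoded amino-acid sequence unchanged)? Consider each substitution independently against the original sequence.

Codon 1 (AAU, Asn): 1 synonymous substitution.
Codon 2 (CCU, Pro): 3 synonymous substitutions.
Codon 3 (CAA, Gln): 1 synonymous substitution.
Total: 1 + 3 + 1 = 5.

5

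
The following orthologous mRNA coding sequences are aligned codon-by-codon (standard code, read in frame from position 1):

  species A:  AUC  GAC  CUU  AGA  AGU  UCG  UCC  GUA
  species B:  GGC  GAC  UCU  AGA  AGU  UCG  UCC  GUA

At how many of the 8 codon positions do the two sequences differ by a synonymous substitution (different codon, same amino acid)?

0

Codon 1: AUC Ile / GGC Gly — nonsynonymous.
Codon 2: GAC Asp / GAC Asp — identical.
Codon 3: CUU Leu / UCU Ser — nonsynonymous.
Codon 4: AGA Arg / AGA Arg — identical.
Codon 5: AGU Ser / AGU Ser — identical.
Codon 6: UCG Ser / UCG Ser — identical.
Codon 7: UCC Ser / UCC Ser — identical.
Codon 8: GUA Val / GUA Val — identical.
Synonymous differences: 0.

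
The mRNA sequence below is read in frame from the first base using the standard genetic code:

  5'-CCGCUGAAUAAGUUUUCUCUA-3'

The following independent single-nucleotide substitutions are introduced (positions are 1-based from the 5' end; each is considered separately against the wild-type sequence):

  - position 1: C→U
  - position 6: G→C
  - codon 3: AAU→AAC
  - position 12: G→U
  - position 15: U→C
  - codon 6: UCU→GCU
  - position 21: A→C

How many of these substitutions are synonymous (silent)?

4

Codon 1: CCG (Pro) → UCG (Ser) — missense.
Codon 2: CUG (Leu) → CUC (Leu) — synonymous.
Codon 3: AAU (Asn) → AAC (Asn) — synonymous.
Codon 4: AAG (Lys) → AAU (Asn) — missense.
Codon 5: UUU (Phe) → UUC (Phe) — synonymous.
Codon 6: UCU (Ser) → GCU (Ala) — missense.
Codon 7: CUA (Leu) → CUC (Leu) — synonymous.
Synonymous: 4 of 7.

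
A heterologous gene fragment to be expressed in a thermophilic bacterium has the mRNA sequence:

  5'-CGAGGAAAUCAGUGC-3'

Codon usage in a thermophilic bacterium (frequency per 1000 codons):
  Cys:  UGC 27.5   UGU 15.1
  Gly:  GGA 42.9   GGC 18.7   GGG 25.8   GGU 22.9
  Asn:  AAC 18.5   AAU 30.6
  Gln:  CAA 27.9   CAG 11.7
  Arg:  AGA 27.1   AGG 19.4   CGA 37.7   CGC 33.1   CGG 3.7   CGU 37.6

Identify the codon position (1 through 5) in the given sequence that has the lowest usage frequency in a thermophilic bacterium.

Codon 1 CGA (Arg): 37.7 per 1000.
Codon 2 GGA (Gly): 42.9 per 1000.
Codon 3 AAU (Asn): 30.6 per 1000.
Codon 4 CAG (Gln): 11.7 per 1000.
Codon 5 UGC (Cys): 27.5 per 1000.
Lowest frequency is 11.7 at codon 4.

4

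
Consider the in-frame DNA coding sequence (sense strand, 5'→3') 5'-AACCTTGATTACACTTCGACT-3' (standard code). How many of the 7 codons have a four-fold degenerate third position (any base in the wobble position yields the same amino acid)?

Codon 1 AAC (Asn): third position 2-fold.
Codon 2 CTT (Leu): third position 4-fold.
Codon 3 GAT (Asp): third position 2-fold.
Codon 4 TAC (Tyr): third position 2-fold.
Codon 5 ACT (Thr): third position 4-fold.
Codon 6 TCG (Ser): third position 4-fold.
Codon 7 ACT (Thr): third position 4-fold.
Four-fold degenerate third positions: 4.

4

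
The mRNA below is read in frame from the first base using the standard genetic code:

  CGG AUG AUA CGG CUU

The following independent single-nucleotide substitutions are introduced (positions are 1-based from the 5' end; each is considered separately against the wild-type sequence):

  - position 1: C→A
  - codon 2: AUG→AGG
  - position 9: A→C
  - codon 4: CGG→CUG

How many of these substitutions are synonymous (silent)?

2

Codon 1: CGG (Arg) → AGG (Arg) — synonymous.
Codon 2: AUG (Met) → AGG (Arg) — missense.
Codon 3: AUA (Ile) → AUC (Ile) — synonymous.
Codon 4: CGG (Arg) → CUG (Leu) — missense.
Synonymous: 2 of 4.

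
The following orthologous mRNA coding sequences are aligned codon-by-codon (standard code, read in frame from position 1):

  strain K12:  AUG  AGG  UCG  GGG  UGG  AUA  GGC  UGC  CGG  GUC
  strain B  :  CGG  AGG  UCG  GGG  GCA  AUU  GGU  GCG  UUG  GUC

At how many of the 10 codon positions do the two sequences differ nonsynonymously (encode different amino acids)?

Codon 1: AUG Met / CGG Arg — nonsynonymous.
Codon 2: AGG Arg / AGG Arg — identical.
Codon 3: UCG Ser / UCG Ser — identical.
Codon 4: GGG Gly / GGG Gly — identical.
Codon 5: UGG Trp / GCA Ala — nonsynonymous.
Codon 6: AUA Ile / AUU Ile — synonymous.
Codon 7: GGC Gly / GGU Gly — synonymous.
Codon 8: UGC Cys / GCG Ala — nonsynonymous.
Codon 9: CGG Arg / UUG Leu — nonsynonymous.
Codon 10: GUC Val / GUC Val — identical.
Nonsynonymous differences: 4.

4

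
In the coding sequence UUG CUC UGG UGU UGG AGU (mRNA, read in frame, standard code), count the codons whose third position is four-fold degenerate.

Codon 1 UUG (Leu): third position 2-fold.
Codon 2 CUC (Leu): third position 4-fold.
Codon 3 UGG (Trp): third position 1-fold.
Codon 4 UGU (Cys): third position 2-fold.
Codon 5 UGG (Trp): third position 1-fold.
Codon 6 AGU (Ser): third position 2-fold.
Four-fold degenerate third positions: 1.

1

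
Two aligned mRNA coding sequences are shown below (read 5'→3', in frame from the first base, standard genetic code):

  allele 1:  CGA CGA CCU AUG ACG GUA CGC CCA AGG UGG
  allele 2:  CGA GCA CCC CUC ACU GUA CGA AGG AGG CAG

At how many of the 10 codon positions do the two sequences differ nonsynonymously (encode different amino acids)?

Codon 1: CGA Arg / CGA Arg — identical.
Codon 2: CGA Arg / GCA Ala — nonsynonymous.
Codon 3: CCU Pro / CCC Pro — synonymous.
Codon 4: AUG Met / CUC Leu — nonsynonymous.
Codon 5: ACG Thr / ACU Thr — synonymous.
Codon 6: GUA Val / GUA Val — identical.
Codon 7: CGC Arg / CGA Arg — synonymous.
Codon 8: CCA Pro / AGG Arg — nonsynonymous.
Codon 9: AGG Arg / AGG Arg — identical.
Codon 10: UGG Trp / CAG Gln — nonsynonymous.
Nonsynonymous differences: 4.

4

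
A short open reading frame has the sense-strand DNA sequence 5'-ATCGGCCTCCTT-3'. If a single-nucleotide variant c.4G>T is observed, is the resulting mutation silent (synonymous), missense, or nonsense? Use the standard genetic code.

Position 4 falls in codon 2: GGC → Gly.
After the substitution the codon is TGC → Cys.
Gly ≠ Cys, so this is a missense mutation.

missense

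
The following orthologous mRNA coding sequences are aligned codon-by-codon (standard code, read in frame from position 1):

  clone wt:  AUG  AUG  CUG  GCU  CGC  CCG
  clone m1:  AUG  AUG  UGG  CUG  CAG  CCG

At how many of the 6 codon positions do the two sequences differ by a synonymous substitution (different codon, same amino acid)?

Codon 1: AUG Met / AUG Met — identical.
Codon 2: AUG Met / AUG Met — identical.
Codon 3: CUG Leu / UGG Trp — nonsynonymous.
Codon 4: GCU Ala / CUG Leu — nonsynonymous.
Codon 5: CGC Arg / CAG Gln — nonsynonymous.
Codon 6: CCG Pro / CCG Pro — identical.
Synonymous differences: 0.

0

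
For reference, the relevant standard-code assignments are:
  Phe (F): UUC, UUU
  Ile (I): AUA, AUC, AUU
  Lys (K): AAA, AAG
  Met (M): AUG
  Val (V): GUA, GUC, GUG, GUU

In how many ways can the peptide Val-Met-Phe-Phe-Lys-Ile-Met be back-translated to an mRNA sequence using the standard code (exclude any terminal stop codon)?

Val: 4 codons.
Met: 1 codon.
Phe: 2 codons.
Phe: 2 codons.
Lys: 2 codons.
Ile: 3 codons.
Met: 1 codon.
4 × 1 × 2 × 2 × 2 × 3 × 1 = 96.

96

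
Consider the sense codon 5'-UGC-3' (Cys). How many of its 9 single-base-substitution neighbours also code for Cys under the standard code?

1

Position 1: none → 0 synonymous.
Position 2: none → 0 synonymous.
Position 3: UGU → 1 synonymous.
Total: 0 + 0 + 1 = 1.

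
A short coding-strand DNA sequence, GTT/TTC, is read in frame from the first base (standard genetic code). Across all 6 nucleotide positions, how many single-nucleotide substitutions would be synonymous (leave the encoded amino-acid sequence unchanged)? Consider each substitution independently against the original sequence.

Codon 1 (GTT, Val): 3 synonymous substitutions.
Codon 2 (TTC, Phe): 1 synonymous substitution.
Total: 3 + 1 = 4.

4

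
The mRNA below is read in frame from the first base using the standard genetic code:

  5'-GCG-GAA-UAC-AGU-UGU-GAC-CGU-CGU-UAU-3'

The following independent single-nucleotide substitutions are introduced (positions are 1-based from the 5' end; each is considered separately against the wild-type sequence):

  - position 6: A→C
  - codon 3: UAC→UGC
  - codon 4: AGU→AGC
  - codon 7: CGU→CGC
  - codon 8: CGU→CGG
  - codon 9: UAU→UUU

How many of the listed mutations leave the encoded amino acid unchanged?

Codon 2: GAA (Glu) → GAC (Asp) — missense.
Codon 3: UAC (Tyr) → UGC (Cys) — missense.
Codon 4: AGU (Ser) → AGC (Ser) — synonymous.
Codon 7: CGU (Arg) → CGC (Arg) — synonymous.
Codon 8: CGU (Arg) → CGG (Arg) — synonymous.
Codon 9: UAU (Tyr) → UUU (Phe) — missense.
Synonymous: 3 of 6.

3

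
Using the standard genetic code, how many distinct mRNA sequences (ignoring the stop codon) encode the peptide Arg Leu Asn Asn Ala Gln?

Arg: 6 codons.
Leu: 6 codons.
Asn: 2 codons.
Asn: 2 codons.
Ala: 4 codons.
Gln: 2 codons.
6 × 6 × 2 × 2 × 4 × 2 = 1152.

1152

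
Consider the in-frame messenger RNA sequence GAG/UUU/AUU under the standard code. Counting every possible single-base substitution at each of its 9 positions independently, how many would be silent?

4

Codon 1 (GAG, Glu): 1 synonymous substitution.
Codon 2 (UUU, Phe): 1 synonymous substitution.
Codon 3 (AUU, Ile): 2 synonymous substitutions.
Total: 1 + 1 + 2 = 4.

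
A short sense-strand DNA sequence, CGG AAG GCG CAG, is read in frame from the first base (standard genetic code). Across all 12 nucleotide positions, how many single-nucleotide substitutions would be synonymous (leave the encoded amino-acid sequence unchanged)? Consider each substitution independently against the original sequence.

Codon 1 (CGG, Arg): 4 synonymous substitutions.
Codon 2 (AAG, Lys): 1 synonymous substitution.
Codon 3 (GCG, Ala): 3 synonymous substitutions.
Codon 4 (CAG, Gln): 1 synonymous substitution.
Total: 4 + 1 + 3 + 1 = 9.

9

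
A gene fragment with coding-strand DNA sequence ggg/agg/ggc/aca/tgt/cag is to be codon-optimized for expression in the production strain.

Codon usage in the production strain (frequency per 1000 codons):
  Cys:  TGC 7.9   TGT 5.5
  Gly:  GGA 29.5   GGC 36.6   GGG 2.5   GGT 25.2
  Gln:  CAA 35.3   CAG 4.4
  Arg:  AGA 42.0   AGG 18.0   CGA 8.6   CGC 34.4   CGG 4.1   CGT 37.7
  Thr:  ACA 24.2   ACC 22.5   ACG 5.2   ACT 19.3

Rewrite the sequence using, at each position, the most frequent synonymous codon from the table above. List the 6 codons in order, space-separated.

GGC AGA GGC ACA TGC CAA

Codon 1 (Gly): best is GGC at 36.6.
Codon 2 (Arg): best is AGA at 42.0.
Codon 3 (Gly): best is GGC at 36.6.
Codon 4 (Thr): best is ACA at 24.2.
Codon 5 (Cys): best is TGC at 7.9.
Codon 6 (Gln): best is CAA at 35.3.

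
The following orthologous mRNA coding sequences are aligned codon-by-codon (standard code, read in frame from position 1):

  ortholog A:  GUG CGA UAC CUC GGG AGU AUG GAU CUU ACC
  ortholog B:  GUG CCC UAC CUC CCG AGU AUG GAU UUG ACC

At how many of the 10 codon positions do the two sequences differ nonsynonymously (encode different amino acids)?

Codon 1: GUG Val / GUG Val — identical.
Codon 2: CGA Arg / CCC Pro — nonsynonymous.
Codon 3: UAC Tyr / UAC Tyr — identical.
Codon 4: CUC Leu / CUC Leu — identical.
Codon 5: GGG Gly / CCG Pro — nonsynonymous.
Codon 6: AGU Ser / AGU Ser — identical.
Codon 7: AUG Met / AUG Met — identical.
Codon 8: GAU Asp / GAU Asp — identical.
Codon 9: CUU Leu / UUG Leu — synonymous.
Codon 10: ACC Thr / ACC Thr — identical.
Nonsynonymous differences: 2.

2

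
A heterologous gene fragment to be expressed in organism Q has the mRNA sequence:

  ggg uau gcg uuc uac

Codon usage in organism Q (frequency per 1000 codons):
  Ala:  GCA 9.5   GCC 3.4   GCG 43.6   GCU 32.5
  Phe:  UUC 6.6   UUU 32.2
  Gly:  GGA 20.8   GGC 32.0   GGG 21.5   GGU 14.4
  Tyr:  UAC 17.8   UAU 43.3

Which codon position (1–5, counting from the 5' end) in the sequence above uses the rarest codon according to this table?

4

Codon 1 GGG (Gly): 21.5 per 1000.
Codon 2 UAU (Tyr): 43.3 per 1000.
Codon 3 GCG (Ala): 43.6 per 1000.
Codon 4 UUC (Phe): 6.6 per 1000.
Codon 5 UAC (Tyr): 17.8 per 1000.
Lowest frequency is 6.6 at codon 4.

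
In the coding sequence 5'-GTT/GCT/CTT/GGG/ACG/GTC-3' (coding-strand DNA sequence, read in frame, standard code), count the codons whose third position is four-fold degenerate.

6

Codon 1 GTT (Val): third position 4-fold.
Codon 2 GCT (Ala): third position 4-fold.
Codon 3 CTT (Leu): third position 4-fold.
Codon 4 GGG (Gly): third position 4-fold.
Codon 5 ACG (Thr): third position 4-fold.
Codon 6 GTC (Val): third position 4-fold.
Four-fold degenerate third positions: 6.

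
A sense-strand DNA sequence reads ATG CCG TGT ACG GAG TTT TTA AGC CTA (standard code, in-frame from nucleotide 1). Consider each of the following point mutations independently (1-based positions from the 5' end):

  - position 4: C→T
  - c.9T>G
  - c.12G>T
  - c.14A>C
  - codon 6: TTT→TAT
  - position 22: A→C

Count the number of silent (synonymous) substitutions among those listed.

Codon 2: CCG (Pro) → TCG (Ser) — missense.
Codon 3: TGT (Cys) → TGG (Trp) — missense.
Codon 4: ACG (Thr) → ACT (Thr) — synonymous.
Codon 5: GAG (Glu) → GCG (Ala) — missense.
Codon 6: TTT (Phe) → TAT (Tyr) — missense.
Codon 8: AGC (Ser) → CGC (Arg) — missense.
Synonymous: 1 of 6.

1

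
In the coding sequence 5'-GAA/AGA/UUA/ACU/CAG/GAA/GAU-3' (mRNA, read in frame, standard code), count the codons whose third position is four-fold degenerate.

Codon 1 GAA (Glu): third position 2-fold.
Codon 2 AGA (Arg): third position 2-fold.
Codon 3 UUA (Leu): third position 2-fold.
Codon 4 ACU (Thr): third position 4-fold.
Codon 5 CAG (Gln): third position 2-fold.
Codon 6 GAA (Glu): third position 2-fold.
Codon 7 GAU (Asp): third position 2-fold.
Four-fold degenerate third positions: 1.

1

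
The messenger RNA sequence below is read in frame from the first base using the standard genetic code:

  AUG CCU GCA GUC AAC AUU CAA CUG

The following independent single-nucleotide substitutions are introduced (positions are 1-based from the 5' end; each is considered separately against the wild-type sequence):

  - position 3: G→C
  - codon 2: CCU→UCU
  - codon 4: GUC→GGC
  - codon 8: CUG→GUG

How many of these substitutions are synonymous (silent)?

0

Codon 1: AUG (Met) → AUC (Ile) — missense.
Codon 2: CCU (Pro) → UCU (Ser) — missense.
Codon 4: GUC (Val) → GGC (Gly) — missense.
Codon 8: CUG (Leu) → GUG (Val) — missense.
Synonymous: 0 of 4.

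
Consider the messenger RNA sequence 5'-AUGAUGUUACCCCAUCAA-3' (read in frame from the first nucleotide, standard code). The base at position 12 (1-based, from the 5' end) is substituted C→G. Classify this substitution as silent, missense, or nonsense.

silent

Position 12 falls in codon 4: CCC → Pro.
After the substitution the codon is CCG → Pro.
Both encode Pro, so the change is synonymous.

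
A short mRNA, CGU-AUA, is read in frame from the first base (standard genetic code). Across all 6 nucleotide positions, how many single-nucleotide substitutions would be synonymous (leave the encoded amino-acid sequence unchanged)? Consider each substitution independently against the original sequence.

5

Codon 1 (CGU, Arg): 3 synonymous substitutions.
Codon 2 (AUA, Ile): 2 synonymous substitutions.
Total: 3 + 2 = 5.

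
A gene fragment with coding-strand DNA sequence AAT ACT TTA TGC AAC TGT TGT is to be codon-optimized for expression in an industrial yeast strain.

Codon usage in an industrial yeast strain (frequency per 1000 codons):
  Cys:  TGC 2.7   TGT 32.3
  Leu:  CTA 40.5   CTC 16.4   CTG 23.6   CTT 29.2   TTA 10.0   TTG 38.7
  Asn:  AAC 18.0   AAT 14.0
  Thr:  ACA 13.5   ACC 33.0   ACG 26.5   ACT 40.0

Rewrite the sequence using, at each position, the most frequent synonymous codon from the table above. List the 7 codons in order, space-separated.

AAC ACT CTA TGT AAC TGT TGT

Codon 1 (Asn): best is AAC at 18.0.
Codon 2 (Thr): best is ACT at 40.0.
Codon 3 (Leu): best is CTA at 40.5.
Codon 4 (Cys): best is TGT at 32.3.
Codon 5 (Asn): best is AAC at 18.0.
Codon 6 (Cys): best is TGT at 32.3.
Codon 7 (Cys): best is TGT at 32.3.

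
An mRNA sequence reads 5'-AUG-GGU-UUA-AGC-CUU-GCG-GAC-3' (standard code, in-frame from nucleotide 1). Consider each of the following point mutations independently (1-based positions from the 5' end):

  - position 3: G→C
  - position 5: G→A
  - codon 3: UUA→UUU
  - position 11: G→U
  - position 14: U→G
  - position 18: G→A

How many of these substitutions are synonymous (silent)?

1

Codon 1: AUG (Met) → AUC (Ile) — missense.
Codon 2: GGU (Gly) → GAU (Asp) — missense.
Codon 3: UUA (Leu) → UUU (Phe) — missense.
Codon 4: AGC (Ser) → AUC (Ile) — missense.
Codon 5: CUU (Leu) → CGU (Arg) — missense.
Codon 6: GCG (Ala) → GCA (Ala) — synonymous.
Synonymous: 1 of 6.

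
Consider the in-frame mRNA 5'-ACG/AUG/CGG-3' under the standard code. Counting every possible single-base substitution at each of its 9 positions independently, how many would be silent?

Codon 1 (ACG, Thr): 3 synonymous substitutions.
Codon 2 (AUG, Met): 0 synonymous substitutions.
Codon 3 (CGG, Arg): 4 synonymous substitutions.
Total: 3 + 0 + 4 = 7.

7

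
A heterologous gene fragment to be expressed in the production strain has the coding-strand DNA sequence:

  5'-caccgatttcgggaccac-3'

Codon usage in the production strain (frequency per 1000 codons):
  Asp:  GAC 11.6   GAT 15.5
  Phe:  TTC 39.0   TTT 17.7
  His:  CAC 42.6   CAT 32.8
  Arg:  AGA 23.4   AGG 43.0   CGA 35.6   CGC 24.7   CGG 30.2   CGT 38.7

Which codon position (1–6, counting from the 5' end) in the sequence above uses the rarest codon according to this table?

Codon 1 CAC (His): 42.6 per 1000.
Codon 2 CGA (Arg): 35.6 per 1000.
Codon 3 TTT (Phe): 17.7 per 1000.
Codon 4 CGG (Arg): 30.2 per 1000.
Codon 5 GAC (Asp): 11.6 per 1000.
Codon 6 CAC (His): 42.6 per 1000.
Lowest frequency is 11.6 at codon 5.

5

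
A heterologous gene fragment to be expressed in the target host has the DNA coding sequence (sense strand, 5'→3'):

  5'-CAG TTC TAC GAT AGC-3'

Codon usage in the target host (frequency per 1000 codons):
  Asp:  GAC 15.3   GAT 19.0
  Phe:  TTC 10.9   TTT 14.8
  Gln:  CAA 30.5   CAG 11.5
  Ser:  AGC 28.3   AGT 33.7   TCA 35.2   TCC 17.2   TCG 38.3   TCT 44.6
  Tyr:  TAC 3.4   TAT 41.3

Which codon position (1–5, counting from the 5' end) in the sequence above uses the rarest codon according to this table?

3

Codon 1 CAG (Gln): 11.5 per 1000.
Codon 2 TTC (Phe): 10.9 per 1000.
Codon 3 TAC (Tyr): 3.4 per 1000.
Codon 4 GAT (Asp): 19.0 per 1000.
Codon 5 AGC (Ser): 28.3 per 1000.
Lowest frequency is 3.4 at codon 3.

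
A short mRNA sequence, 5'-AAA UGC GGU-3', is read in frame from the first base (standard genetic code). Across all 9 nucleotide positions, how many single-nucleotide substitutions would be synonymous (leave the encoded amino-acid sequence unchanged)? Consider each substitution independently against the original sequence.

Codon 1 (AAA, Lys): 1 synonymous substitution.
Codon 2 (UGC, Cys): 1 synonymous substitution.
Codon 3 (GGU, Gly): 3 synonymous substitutions.
Total: 1 + 1 + 3 = 5.

5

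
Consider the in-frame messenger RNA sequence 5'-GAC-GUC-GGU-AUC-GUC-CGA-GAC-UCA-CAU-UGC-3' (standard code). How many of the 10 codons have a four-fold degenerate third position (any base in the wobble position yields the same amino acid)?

5

Codon 1 GAC (Asp): third position 2-fold.
Codon 2 GUC (Val): third position 4-fold.
Codon 3 GGU (Gly): third position 4-fold.
Codon 4 AUC (Ile): third position 3-fold.
Codon 5 GUC (Val): third position 4-fold.
Codon 6 CGA (Arg): third position 4-fold.
Codon 7 GAC (Asp): third position 2-fold.
Codon 8 UCA (Ser): third position 4-fold.
Codon 9 CAU (His): third position 2-fold.
Codon 10 UGC (Cys): third position 2-fold.
Four-fold degenerate third positions: 5.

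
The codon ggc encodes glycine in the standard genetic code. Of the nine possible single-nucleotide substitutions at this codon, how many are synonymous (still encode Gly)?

3

Position 1: none → 0 synonymous.
Position 2: none → 0 synonymous.
Position 3: GGT, GGA, GGG → 3 synonymous.
Total: 0 + 0 + 3 = 3.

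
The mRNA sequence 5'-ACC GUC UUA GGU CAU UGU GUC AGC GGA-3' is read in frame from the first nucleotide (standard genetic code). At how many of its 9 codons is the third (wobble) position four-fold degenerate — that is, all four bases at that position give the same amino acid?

Codon 1 ACC (Thr): third position 4-fold.
Codon 2 GUC (Val): third position 4-fold.
Codon 3 UUA (Leu): third position 2-fold.
Codon 4 GGU (Gly): third position 4-fold.
Codon 5 CAU (His): third position 2-fold.
Codon 6 UGU (Cys): third position 2-fold.
Codon 7 GUC (Val): third position 4-fold.
Codon 8 AGC (Ser): third position 2-fold.
Codon 9 GGA (Gly): third position 4-fold.
Four-fold degenerate third positions: 5.

5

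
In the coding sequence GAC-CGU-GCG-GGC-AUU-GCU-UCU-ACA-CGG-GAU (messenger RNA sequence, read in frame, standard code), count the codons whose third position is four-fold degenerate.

Codon 1 GAC (Asp): third position 2-fold.
Codon 2 CGU (Arg): third position 4-fold.
Codon 3 GCG (Ala): third position 4-fold.
Codon 4 GGC (Gly): third position 4-fold.
Codon 5 AUU (Ile): third position 3-fold.
Codon 6 GCU (Ala): third position 4-fold.
Codon 7 UCU (Ser): third position 4-fold.
Codon 8 ACA (Thr): third position 4-fold.
Codon 9 CGG (Arg): third position 4-fold.
Codon 10 GAU (Asp): third position 2-fold.
Four-fold degenerate third positions: 7.

7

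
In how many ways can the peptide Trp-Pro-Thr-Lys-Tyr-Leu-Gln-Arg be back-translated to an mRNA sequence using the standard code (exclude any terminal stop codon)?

4608

Trp: 1 codon.
Pro: 4 codons.
Thr: 4 codons.
Lys: 2 codons.
Tyr: 2 codons.
Leu: 6 codons.
Gln: 2 codons.
Arg: 6 codons.
1 × 4 × 4 × 2 × 2 × 6 × 2 × 6 = 4608.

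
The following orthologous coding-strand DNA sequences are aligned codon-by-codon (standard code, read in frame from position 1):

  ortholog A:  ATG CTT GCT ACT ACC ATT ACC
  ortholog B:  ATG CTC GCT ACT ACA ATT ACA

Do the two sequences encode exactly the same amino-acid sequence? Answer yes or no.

Codon 1: ATG Met / ATG Met — identical.
Codon 2: CTT Leu / CTC Leu — synonymous.
Codon 3: GCT Ala / GCT Ala — identical.
Codon 4: ACT Thr / ACT Thr — identical.
Codon 5: ACC Thr / ACA Thr — synonymous.
Codon 6: ATT Ile / ATT Ile — identical.
Codon 7: ACC Thr / ACA Thr — synonymous.
Nonsynonymous differences: 0 → same protein.

yes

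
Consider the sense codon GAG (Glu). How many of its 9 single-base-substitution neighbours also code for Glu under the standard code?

1

Position 1: none → 0 synonymous.
Position 2: none → 0 synonymous.
Position 3: GAA → 1 synonymous.
Total: 0 + 0 + 1 = 1.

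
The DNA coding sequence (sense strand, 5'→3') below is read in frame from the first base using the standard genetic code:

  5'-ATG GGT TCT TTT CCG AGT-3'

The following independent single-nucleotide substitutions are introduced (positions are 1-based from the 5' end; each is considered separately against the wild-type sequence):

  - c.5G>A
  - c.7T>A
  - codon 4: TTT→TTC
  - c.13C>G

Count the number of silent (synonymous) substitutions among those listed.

Codon 2: GGT (Gly) → GAT (Asp) — missense.
Codon 3: TCT (Ser) → ACT (Thr) — missense.
Codon 4: TTT (Phe) → TTC (Phe) — synonymous.
Codon 5: CCG (Pro) → GCG (Ala) — missense.
Synonymous: 1 of 4.

1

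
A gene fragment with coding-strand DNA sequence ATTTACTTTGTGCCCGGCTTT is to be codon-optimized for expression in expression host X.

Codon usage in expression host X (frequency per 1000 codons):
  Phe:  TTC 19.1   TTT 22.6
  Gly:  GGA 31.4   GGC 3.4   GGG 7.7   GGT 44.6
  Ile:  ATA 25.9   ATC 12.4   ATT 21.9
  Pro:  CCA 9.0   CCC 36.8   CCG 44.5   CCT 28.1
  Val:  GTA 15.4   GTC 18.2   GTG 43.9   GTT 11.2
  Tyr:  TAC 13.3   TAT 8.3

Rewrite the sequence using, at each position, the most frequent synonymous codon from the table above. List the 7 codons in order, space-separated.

Codon 1 (Ile): best is ATA at 25.9.
Codon 2 (Tyr): best is TAC at 13.3.
Codon 3 (Phe): best is TTT at 22.6.
Codon 4 (Val): best is GTG at 43.9.
Codon 5 (Pro): best is CCG at 44.5.
Codon 6 (Gly): best is GGT at 44.6.
Codon 7 (Phe): best is TTT at 22.6.

ATA TAC TTT GTG CCG GGT TTT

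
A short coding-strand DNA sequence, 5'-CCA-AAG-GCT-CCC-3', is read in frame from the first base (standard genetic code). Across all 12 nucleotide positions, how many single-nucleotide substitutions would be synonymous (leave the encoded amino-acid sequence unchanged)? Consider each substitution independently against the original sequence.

Codon 1 (CCA, Pro): 3 synonymous substitutions.
Codon 2 (AAG, Lys): 1 synonymous substitution.
Codon 3 (GCT, Ala): 3 synonymous substitutions.
Codon 4 (CCC, Pro): 3 synonymous substitutions.
Total: 3 + 1 + 3 + 3 = 10.

10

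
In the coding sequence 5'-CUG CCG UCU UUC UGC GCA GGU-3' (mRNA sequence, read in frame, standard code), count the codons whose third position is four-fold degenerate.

5

Codon 1 CUG (Leu): third position 4-fold.
Codon 2 CCG (Pro): third position 4-fold.
Codon 3 UCU (Ser): third position 4-fold.
Codon 4 UUC (Phe): third position 2-fold.
Codon 5 UGC (Cys): third position 2-fold.
Codon 6 GCA (Ala): third position 4-fold.
Codon 7 GGU (Gly): third position 4-fold.
Four-fold degenerate third positions: 5.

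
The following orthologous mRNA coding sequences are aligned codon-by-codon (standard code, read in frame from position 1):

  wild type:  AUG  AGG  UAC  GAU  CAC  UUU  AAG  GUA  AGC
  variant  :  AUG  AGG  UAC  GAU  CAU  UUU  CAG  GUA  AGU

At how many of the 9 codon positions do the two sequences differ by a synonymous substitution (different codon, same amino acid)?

Codon 1: AUG Met / AUG Met — identical.
Codon 2: AGG Arg / AGG Arg — identical.
Codon 3: UAC Tyr / UAC Tyr — identical.
Codon 4: GAU Asp / GAU Asp — identical.
Codon 5: CAC His / CAU His — synonymous.
Codon 6: UUU Phe / UUU Phe — identical.
Codon 7: AAG Lys / CAG Gln — nonsynonymous.
Codon 8: GUA Val / GUA Val — identical.
Codon 9: AGC Ser / AGU Ser — synonymous.
Synonymous differences: 2.

2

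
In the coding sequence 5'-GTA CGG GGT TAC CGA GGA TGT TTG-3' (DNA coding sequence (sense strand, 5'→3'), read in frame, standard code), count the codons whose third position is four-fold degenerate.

Codon 1 GTA (Val): third position 4-fold.
Codon 2 CGG (Arg): third position 4-fold.
Codon 3 GGT (Gly): third position 4-fold.
Codon 4 TAC (Tyr): third position 2-fold.
Codon 5 CGA (Arg): third position 4-fold.
Codon 6 GGA (Gly): third position 4-fold.
Codon 7 TGT (Cys): third position 2-fold.
Codon 8 TTG (Leu): third position 2-fold.
Four-fold degenerate third positions: 5.

5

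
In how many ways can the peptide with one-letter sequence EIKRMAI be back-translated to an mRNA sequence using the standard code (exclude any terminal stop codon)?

864

Glu: 2 codons.
Ile: 3 codons.
Lys: 2 codons.
Arg: 6 codons.
Met: 1 codon.
Ala: 4 codons.
Ile: 3 codons.
2 × 3 × 2 × 6 × 1 × 4 × 3 = 864.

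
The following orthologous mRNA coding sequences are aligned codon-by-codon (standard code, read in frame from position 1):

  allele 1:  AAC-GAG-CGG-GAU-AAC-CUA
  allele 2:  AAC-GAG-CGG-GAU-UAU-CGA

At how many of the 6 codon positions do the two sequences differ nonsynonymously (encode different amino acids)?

Codon 1: AAC Asn / AAC Asn — identical.
Codon 2: GAG Glu / GAG Glu — identical.
Codon 3: CGG Arg / CGG Arg — identical.
Codon 4: GAU Asp / GAU Asp — identical.
Codon 5: AAC Asn / UAU Tyr — nonsynonymous.
Codon 6: CUA Leu / CGA Arg — nonsynonymous.
Nonsynonymous differences: 2.

2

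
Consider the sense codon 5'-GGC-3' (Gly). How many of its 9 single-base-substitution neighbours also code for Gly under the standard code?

Position 1: none → 0 synonymous.
Position 2: none → 0 synonymous.
Position 3: GGT, GGA, GGG → 3 synonymous.
Total: 0 + 0 + 3 = 3.

3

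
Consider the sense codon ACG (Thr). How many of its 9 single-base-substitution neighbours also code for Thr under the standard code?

3

Position 1: none → 0 synonymous.
Position 2: none → 0 synonymous.
Position 3: ACT, ACC, ACA → 3 synonymous.
Total: 0 + 0 + 3 = 3.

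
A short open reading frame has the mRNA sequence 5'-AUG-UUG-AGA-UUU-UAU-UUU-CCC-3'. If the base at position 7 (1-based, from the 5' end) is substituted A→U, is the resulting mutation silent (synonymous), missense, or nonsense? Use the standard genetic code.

Position 7 falls in codon 3: AGA → Arg.
After the substitution the codon is UGA → Stop.
The new codon is a stop codon, so this is a nonsense mutation.

nonsense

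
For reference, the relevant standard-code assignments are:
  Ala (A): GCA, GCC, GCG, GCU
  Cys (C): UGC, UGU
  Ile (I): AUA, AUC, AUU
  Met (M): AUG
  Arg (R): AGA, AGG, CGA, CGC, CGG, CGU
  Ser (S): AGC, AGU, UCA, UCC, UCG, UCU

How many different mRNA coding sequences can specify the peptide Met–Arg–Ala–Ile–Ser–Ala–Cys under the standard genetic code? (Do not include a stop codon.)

3456

Met: 1 codon.
Arg: 6 codons.
Ala: 4 codons.
Ile: 3 codons.
Ser: 6 codons.
Ala: 4 codons.
Cys: 2 codons.
1 × 6 × 4 × 3 × 6 × 4 × 2 = 3456.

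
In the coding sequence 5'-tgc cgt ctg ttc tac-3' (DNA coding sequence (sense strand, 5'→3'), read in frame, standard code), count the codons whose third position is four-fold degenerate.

Codon 1 TGC (Cys): third position 2-fold.
Codon 2 CGT (Arg): third position 4-fold.
Codon 3 CTG (Leu): third position 4-fold.
Codon 4 TTC (Phe): third position 2-fold.
Codon 5 TAC (Tyr): third position 2-fold.
Four-fold degenerate third positions: 2.

2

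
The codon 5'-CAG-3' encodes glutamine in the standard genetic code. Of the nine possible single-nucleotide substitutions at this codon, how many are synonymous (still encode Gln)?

1

Position 1: none → 0 synonymous.
Position 2: none → 0 synonymous.
Position 3: CAA → 1 synonymous.
Total: 0 + 0 + 1 = 1.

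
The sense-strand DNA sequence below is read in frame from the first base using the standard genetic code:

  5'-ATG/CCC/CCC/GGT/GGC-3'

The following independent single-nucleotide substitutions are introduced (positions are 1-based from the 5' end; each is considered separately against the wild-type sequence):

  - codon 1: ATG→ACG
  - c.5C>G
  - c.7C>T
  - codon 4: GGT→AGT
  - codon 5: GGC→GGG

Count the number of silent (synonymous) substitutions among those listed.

1

Codon 1: ATG (Met) → ACG (Thr) — missense.
Codon 2: CCC (Pro) → CGC (Arg) — missense.
Codon 3: CCC (Pro) → TCC (Ser) — missense.
Codon 4: GGT (Gly) → AGT (Ser) — missense.
Codon 5: GGC (Gly) → GGG (Gly) — synonymous.
Synonymous: 1 of 5.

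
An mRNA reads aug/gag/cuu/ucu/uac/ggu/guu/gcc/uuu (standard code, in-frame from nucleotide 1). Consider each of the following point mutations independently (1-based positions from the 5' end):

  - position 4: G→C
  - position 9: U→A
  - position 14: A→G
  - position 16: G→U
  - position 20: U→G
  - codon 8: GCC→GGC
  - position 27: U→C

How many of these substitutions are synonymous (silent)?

Codon 2: GAG (Glu) → CAG (Gln) — missense.
Codon 3: CUU (Leu) → CUA (Leu) — synonymous.
Codon 5: UAC (Tyr) → UGC (Cys) — missense.
Codon 6: GGU (Gly) → UGU (Cys) — missense.
Codon 7: GUU (Val) → GGU (Gly) — missense.
Codon 8: GCC (Ala) → GGC (Gly) — missense.
Codon 9: UUU (Phe) → UUC (Phe) — synonymous.
Synonymous: 2 of 7.

2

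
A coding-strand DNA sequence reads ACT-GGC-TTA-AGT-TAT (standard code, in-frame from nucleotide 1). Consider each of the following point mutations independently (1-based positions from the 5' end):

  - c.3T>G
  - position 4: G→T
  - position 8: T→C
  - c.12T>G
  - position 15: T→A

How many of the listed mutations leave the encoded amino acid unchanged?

Codon 1: ACT (Thr) → ACG (Thr) — synonymous.
Codon 2: GGC (Gly) → TGC (Cys) — missense.
Codon 3: TTA (Leu) → TCA (Ser) — missense.
Codon 4: AGT (Ser) → AGG (Arg) — missense.
Codon 5: TAT (Tyr) → TAA (Stop) — nonsense.
Synonymous: 1 of 5.

1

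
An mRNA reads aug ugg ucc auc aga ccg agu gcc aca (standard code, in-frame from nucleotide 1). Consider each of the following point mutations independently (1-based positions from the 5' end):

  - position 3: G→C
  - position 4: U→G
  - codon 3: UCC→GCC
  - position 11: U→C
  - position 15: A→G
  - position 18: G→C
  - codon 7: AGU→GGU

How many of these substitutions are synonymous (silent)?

2

Codon 1: AUG (Met) → AUC (Ile) — missense.
Codon 2: UGG (Trp) → GGG (Gly) — missense.
Codon 3: UCC (Ser) → GCC (Ala) — missense.
Codon 4: AUC (Ile) → ACC (Thr) — missense.
Codon 5: AGA (Arg) → AGG (Arg) — synonymous.
Codon 6: CCG (Pro) → CCC (Pro) — synonymous.
Codon 7: AGU (Ser) → GGU (Gly) — missense.
Synonymous: 2 of 7.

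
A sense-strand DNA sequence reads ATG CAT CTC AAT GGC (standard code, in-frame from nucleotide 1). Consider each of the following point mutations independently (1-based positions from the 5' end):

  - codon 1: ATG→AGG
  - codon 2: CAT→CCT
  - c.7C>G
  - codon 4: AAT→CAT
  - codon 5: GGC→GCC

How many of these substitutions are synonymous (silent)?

Codon 1: ATG (Met) → AGG (Arg) — missense.
Codon 2: CAT (His) → CCT (Pro) — missense.
Codon 3: CTC (Leu) → GTC (Val) — missense.
Codon 4: AAT (Asn) → CAT (His) — missense.
Codon 5: GGC (Gly) → GCC (Ala) — missense.
Synonymous: 0 of 5.

0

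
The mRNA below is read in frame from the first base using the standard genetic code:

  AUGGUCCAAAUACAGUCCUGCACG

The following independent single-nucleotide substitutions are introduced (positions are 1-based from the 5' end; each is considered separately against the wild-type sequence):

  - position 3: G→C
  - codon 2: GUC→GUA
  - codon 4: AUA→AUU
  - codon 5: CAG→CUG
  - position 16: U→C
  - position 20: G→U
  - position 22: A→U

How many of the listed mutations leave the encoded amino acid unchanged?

2

Codon 1: AUG (Met) → AUC (Ile) — missense.
Codon 2: GUC (Val) → GUA (Val) — synonymous.
Codon 4: AUA (Ile) → AUU (Ile) — synonymous.
Codon 5: CAG (Gln) → CUG (Leu) — missense.
Codon 6: UCC (Ser) → CCC (Pro) — missense.
Codon 7: UGC (Cys) → UUC (Phe) — missense.
Codon 8: ACG (Thr) → UCG (Ser) — missense.
Synonymous: 2 of 7.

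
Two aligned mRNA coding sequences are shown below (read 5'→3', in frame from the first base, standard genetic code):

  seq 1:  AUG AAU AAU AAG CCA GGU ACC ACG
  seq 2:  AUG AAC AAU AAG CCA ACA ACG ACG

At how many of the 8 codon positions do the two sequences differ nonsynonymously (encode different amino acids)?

1

Codon 1: AUG Met / AUG Met — identical.
Codon 2: AAU Asn / AAC Asn — synonymous.
Codon 3: AAU Asn / AAU Asn — identical.
Codon 4: AAG Lys / AAG Lys — identical.
Codon 5: CCA Pro / CCA Pro — identical.
Codon 6: GGU Gly / ACA Thr — nonsynonymous.
Codon 7: ACC Thr / ACG Thr — synonymous.
Codon 8: ACG Thr / ACG Thr — identical.
Nonsynonymous differences: 1.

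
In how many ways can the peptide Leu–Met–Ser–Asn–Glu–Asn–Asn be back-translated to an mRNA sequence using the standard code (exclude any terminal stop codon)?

576

Leu: 6 codons.
Met: 1 codon.
Ser: 6 codons.
Asn: 2 codons.
Glu: 2 codons.
Asn: 2 codons.
Asn: 2 codons.
6 × 1 × 6 × 2 × 2 × 2 × 2 = 576.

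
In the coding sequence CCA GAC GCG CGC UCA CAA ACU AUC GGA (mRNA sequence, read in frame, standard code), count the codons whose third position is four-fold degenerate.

6

Codon 1 CCA (Pro): third position 4-fold.
Codon 2 GAC (Asp): third position 2-fold.
Codon 3 GCG (Ala): third position 4-fold.
Codon 4 CGC (Arg): third position 4-fold.
Codon 5 UCA (Ser): third position 4-fold.
Codon 6 CAA (Gln): third position 2-fold.
Codon 7 ACU (Thr): third position 4-fold.
Codon 8 AUC (Ile): third position 3-fold.
Codon 9 GGA (Gly): third position 4-fold.
Four-fold degenerate third positions: 6.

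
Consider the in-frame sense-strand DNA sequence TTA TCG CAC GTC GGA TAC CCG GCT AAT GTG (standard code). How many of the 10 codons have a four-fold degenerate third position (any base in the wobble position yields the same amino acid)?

6

Codon 1 TTA (Leu): third position 2-fold.
Codon 2 TCG (Ser): third position 4-fold.
Codon 3 CAC (His): third position 2-fold.
Codon 4 GTC (Val): third position 4-fold.
Codon 5 GGA (Gly): third position 4-fold.
Codon 6 TAC (Tyr): third position 2-fold.
Codon 7 CCG (Pro): third position 4-fold.
Codon 8 GCT (Ala): third position 4-fold.
Codon 9 AAT (Asn): third position 2-fold.
Codon 10 GTG (Val): third position 4-fold.
Four-fold degenerate third positions: 6.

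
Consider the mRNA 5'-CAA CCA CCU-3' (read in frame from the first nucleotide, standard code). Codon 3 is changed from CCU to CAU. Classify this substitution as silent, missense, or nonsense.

Position 8 falls in codon 3: CCU → Pro.
After the substitution the codon is CAU → His.
Pro ≠ His, so this is a missense mutation.

missense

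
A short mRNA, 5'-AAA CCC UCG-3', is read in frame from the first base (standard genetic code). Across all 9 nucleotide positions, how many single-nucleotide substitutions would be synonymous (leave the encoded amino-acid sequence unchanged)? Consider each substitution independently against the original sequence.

Codon 1 (AAA, Lys): 1 synonymous substitution.
Codon 2 (CCC, Pro): 3 synonymous substitutions.
Codon 3 (UCG, Ser): 3 synonymous substitutions.
Total: 1 + 3 + 3 = 7.

7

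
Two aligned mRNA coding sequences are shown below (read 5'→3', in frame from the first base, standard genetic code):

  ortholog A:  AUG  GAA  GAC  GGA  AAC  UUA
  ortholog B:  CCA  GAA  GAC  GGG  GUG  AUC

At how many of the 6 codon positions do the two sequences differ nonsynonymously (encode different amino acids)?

Codon 1: AUG Met / CCA Pro — nonsynonymous.
Codon 2: GAA Glu / GAA Glu — identical.
Codon 3: GAC Asp / GAC Asp — identical.
Codon 4: GGA Gly / GGG Gly — synonymous.
Codon 5: AAC Asn / GUG Val — nonsynonymous.
Codon 6: UUA Leu / AUC Ile — nonsynonymous.
Nonsynonymous differences: 3.

3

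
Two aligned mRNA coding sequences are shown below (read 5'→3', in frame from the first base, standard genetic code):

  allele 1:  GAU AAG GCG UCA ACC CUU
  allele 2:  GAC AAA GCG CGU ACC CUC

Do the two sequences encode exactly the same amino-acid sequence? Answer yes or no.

no

Codon 1: GAU Asp / GAC Asp — synonymous.
Codon 2: AAG Lys / AAA Lys — synonymous.
Codon 3: GCG Ala / GCG Ala — identical.
Codon 4: UCA Ser / CGU Arg — nonsynonymous.
Codon 5: ACC Thr / ACC Thr — identical.
Codon 6: CUU Leu / CUC Leu — synonymous.
Nonsynonymous differences: 1 → different protein.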